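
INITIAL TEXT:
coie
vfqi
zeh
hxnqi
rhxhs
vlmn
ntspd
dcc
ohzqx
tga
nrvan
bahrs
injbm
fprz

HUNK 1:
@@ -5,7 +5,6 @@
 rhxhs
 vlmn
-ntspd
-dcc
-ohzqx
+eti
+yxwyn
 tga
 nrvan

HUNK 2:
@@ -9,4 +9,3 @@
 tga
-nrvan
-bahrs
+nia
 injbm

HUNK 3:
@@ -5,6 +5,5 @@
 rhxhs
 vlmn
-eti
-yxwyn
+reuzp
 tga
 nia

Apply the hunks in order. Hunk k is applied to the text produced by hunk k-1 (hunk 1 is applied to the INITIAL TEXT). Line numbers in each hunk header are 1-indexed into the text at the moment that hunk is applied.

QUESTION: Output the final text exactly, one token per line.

Hunk 1: at line 5 remove [ntspd,dcc,ohzqx] add [eti,yxwyn] -> 13 lines: coie vfqi zeh hxnqi rhxhs vlmn eti yxwyn tga nrvan bahrs injbm fprz
Hunk 2: at line 9 remove [nrvan,bahrs] add [nia] -> 12 lines: coie vfqi zeh hxnqi rhxhs vlmn eti yxwyn tga nia injbm fprz
Hunk 3: at line 5 remove [eti,yxwyn] add [reuzp] -> 11 lines: coie vfqi zeh hxnqi rhxhs vlmn reuzp tga nia injbm fprz

Answer: coie
vfqi
zeh
hxnqi
rhxhs
vlmn
reuzp
tga
nia
injbm
fprz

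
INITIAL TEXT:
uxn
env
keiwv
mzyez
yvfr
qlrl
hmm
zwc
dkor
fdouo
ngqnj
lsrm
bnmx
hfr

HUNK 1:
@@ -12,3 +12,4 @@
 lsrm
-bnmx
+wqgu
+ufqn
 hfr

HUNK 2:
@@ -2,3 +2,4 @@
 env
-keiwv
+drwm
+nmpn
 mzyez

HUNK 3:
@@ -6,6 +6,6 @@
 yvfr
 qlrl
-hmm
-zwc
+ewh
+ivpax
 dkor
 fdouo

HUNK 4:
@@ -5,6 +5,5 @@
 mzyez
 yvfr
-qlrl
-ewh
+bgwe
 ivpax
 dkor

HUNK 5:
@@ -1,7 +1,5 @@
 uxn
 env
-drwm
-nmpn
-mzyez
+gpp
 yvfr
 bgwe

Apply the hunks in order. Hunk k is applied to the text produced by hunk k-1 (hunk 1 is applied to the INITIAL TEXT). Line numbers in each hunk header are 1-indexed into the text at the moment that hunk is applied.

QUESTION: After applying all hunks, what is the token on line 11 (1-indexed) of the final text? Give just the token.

Hunk 1: at line 12 remove [bnmx] add [wqgu,ufqn] -> 15 lines: uxn env keiwv mzyez yvfr qlrl hmm zwc dkor fdouo ngqnj lsrm wqgu ufqn hfr
Hunk 2: at line 2 remove [keiwv] add [drwm,nmpn] -> 16 lines: uxn env drwm nmpn mzyez yvfr qlrl hmm zwc dkor fdouo ngqnj lsrm wqgu ufqn hfr
Hunk 3: at line 6 remove [hmm,zwc] add [ewh,ivpax] -> 16 lines: uxn env drwm nmpn mzyez yvfr qlrl ewh ivpax dkor fdouo ngqnj lsrm wqgu ufqn hfr
Hunk 4: at line 5 remove [qlrl,ewh] add [bgwe] -> 15 lines: uxn env drwm nmpn mzyez yvfr bgwe ivpax dkor fdouo ngqnj lsrm wqgu ufqn hfr
Hunk 5: at line 1 remove [drwm,nmpn,mzyez] add [gpp] -> 13 lines: uxn env gpp yvfr bgwe ivpax dkor fdouo ngqnj lsrm wqgu ufqn hfr
Final line 11: wqgu

Answer: wqgu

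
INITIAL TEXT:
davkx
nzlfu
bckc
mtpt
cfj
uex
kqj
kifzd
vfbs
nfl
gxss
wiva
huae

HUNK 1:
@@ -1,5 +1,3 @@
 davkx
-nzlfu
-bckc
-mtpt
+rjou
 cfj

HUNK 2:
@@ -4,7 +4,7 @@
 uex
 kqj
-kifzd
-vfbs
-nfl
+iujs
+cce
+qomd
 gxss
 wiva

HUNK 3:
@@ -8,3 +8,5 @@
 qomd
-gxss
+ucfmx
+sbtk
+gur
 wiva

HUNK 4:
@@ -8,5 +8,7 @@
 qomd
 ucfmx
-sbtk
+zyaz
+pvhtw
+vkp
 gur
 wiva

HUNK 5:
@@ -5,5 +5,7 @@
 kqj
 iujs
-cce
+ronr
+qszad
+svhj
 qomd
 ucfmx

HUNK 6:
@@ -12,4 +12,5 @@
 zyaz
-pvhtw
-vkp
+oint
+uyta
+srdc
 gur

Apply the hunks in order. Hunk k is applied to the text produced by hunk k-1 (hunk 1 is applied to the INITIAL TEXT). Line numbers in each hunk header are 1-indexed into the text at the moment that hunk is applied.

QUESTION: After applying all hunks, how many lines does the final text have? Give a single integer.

Hunk 1: at line 1 remove [nzlfu,bckc,mtpt] add [rjou] -> 11 lines: davkx rjou cfj uex kqj kifzd vfbs nfl gxss wiva huae
Hunk 2: at line 4 remove [kifzd,vfbs,nfl] add [iujs,cce,qomd] -> 11 lines: davkx rjou cfj uex kqj iujs cce qomd gxss wiva huae
Hunk 3: at line 8 remove [gxss] add [ucfmx,sbtk,gur] -> 13 lines: davkx rjou cfj uex kqj iujs cce qomd ucfmx sbtk gur wiva huae
Hunk 4: at line 8 remove [sbtk] add [zyaz,pvhtw,vkp] -> 15 lines: davkx rjou cfj uex kqj iujs cce qomd ucfmx zyaz pvhtw vkp gur wiva huae
Hunk 5: at line 5 remove [cce] add [ronr,qszad,svhj] -> 17 lines: davkx rjou cfj uex kqj iujs ronr qszad svhj qomd ucfmx zyaz pvhtw vkp gur wiva huae
Hunk 6: at line 12 remove [pvhtw,vkp] add [oint,uyta,srdc] -> 18 lines: davkx rjou cfj uex kqj iujs ronr qszad svhj qomd ucfmx zyaz oint uyta srdc gur wiva huae
Final line count: 18

Answer: 18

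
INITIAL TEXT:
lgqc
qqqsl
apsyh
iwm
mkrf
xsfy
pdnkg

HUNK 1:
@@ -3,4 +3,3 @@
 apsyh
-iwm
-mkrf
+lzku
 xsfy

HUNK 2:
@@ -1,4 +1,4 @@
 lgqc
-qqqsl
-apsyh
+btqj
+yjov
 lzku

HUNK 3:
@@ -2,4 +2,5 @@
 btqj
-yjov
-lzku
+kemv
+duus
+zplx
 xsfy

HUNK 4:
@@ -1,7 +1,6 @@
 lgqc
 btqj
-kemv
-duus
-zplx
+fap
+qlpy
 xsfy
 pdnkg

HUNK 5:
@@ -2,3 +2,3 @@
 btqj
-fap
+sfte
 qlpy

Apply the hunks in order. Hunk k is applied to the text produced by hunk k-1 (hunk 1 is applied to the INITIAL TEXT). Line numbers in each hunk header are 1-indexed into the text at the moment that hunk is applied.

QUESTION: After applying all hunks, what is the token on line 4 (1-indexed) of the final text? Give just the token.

Answer: qlpy

Derivation:
Hunk 1: at line 3 remove [iwm,mkrf] add [lzku] -> 6 lines: lgqc qqqsl apsyh lzku xsfy pdnkg
Hunk 2: at line 1 remove [qqqsl,apsyh] add [btqj,yjov] -> 6 lines: lgqc btqj yjov lzku xsfy pdnkg
Hunk 3: at line 2 remove [yjov,lzku] add [kemv,duus,zplx] -> 7 lines: lgqc btqj kemv duus zplx xsfy pdnkg
Hunk 4: at line 1 remove [kemv,duus,zplx] add [fap,qlpy] -> 6 lines: lgqc btqj fap qlpy xsfy pdnkg
Hunk 5: at line 2 remove [fap] add [sfte] -> 6 lines: lgqc btqj sfte qlpy xsfy pdnkg
Final line 4: qlpy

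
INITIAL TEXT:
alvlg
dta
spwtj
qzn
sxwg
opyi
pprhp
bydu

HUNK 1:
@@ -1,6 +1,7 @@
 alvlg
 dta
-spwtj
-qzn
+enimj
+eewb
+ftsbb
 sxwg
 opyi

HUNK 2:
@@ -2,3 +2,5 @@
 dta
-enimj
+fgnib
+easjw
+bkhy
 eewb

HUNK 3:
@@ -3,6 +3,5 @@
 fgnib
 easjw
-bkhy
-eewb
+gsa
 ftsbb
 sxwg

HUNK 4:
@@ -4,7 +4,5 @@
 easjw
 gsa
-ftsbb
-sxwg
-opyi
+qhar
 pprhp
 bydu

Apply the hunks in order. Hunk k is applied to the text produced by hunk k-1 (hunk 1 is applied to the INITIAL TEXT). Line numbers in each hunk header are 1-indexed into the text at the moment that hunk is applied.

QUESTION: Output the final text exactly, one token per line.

Answer: alvlg
dta
fgnib
easjw
gsa
qhar
pprhp
bydu

Derivation:
Hunk 1: at line 1 remove [spwtj,qzn] add [enimj,eewb,ftsbb] -> 9 lines: alvlg dta enimj eewb ftsbb sxwg opyi pprhp bydu
Hunk 2: at line 2 remove [enimj] add [fgnib,easjw,bkhy] -> 11 lines: alvlg dta fgnib easjw bkhy eewb ftsbb sxwg opyi pprhp bydu
Hunk 3: at line 3 remove [bkhy,eewb] add [gsa] -> 10 lines: alvlg dta fgnib easjw gsa ftsbb sxwg opyi pprhp bydu
Hunk 4: at line 4 remove [ftsbb,sxwg,opyi] add [qhar] -> 8 lines: alvlg dta fgnib easjw gsa qhar pprhp bydu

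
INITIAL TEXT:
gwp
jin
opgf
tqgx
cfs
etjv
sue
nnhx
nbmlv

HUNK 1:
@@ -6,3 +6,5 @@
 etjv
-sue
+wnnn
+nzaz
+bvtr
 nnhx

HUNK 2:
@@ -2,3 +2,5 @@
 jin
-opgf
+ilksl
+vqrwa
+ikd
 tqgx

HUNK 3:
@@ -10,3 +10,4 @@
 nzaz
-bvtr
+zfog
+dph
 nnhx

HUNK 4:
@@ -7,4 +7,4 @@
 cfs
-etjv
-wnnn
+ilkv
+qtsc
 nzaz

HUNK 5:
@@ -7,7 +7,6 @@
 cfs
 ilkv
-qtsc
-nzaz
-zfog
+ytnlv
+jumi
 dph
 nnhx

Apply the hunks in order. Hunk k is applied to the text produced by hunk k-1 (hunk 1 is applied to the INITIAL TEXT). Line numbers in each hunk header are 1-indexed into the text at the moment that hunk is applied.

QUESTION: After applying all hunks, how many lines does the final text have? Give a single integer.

Answer: 13

Derivation:
Hunk 1: at line 6 remove [sue] add [wnnn,nzaz,bvtr] -> 11 lines: gwp jin opgf tqgx cfs etjv wnnn nzaz bvtr nnhx nbmlv
Hunk 2: at line 2 remove [opgf] add [ilksl,vqrwa,ikd] -> 13 lines: gwp jin ilksl vqrwa ikd tqgx cfs etjv wnnn nzaz bvtr nnhx nbmlv
Hunk 3: at line 10 remove [bvtr] add [zfog,dph] -> 14 lines: gwp jin ilksl vqrwa ikd tqgx cfs etjv wnnn nzaz zfog dph nnhx nbmlv
Hunk 4: at line 7 remove [etjv,wnnn] add [ilkv,qtsc] -> 14 lines: gwp jin ilksl vqrwa ikd tqgx cfs ilkv qtsc nzaz zfog dph nnhx nbmlv
Hunk 5: at line 7 remove [qtsc,nzaz,zfog] add [ytnlv,jumi] -> 13 lines: gwp jin ilksl vqrwa ikd tqgx cfs ilkv ytnlv jumi dph nnhx nbmlv
Final line count: 13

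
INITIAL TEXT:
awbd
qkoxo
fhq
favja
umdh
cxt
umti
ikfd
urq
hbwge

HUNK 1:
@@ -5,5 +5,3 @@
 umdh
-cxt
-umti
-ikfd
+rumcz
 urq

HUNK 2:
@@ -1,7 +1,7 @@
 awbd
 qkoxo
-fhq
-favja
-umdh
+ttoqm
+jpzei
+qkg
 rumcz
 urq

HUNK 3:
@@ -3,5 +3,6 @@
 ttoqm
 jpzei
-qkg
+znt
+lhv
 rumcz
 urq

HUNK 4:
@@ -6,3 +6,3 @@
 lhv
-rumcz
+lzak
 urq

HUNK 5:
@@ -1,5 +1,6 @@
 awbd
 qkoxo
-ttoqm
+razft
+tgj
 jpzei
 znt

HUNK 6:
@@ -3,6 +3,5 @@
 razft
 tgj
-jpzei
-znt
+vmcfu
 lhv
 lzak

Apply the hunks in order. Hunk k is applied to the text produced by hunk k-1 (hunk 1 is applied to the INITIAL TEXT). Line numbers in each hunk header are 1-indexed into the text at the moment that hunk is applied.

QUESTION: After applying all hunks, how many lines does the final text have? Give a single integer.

Answer: 9

Derivation:
Hunk 1: at line 5 remove [cxt,umti,ikfd] add [rumcz] -> 8 lines: awbd qkoxo fhq favja umdh rumcz urq hbwge
Hunk 2: at line 1 remove [fhq,favja,umdh] add [ttoqm,jpzei,qkg] -> 8 lines: awbd qkoxo ttoqm jpzei qkg rumcz urq hbwge
Hunk 3: at line 3 remove [qkg] add [znt,lhv] -> 9 lines: awbd qkoxo ttoqm jpzei znt lhv rumcz urq hbwge
Hunk 4: at line 6 remove [rumcz] add [lzak] -> 9 lines: awbd qkoxo ttoqm jpzei znt lhv lzak urq hbwge
Hunk 5: at line 1 remove [ttoqm] add [razft,tgj] -> 10 lines: awbd qkoxo razft tgj jpzei znt lhv lzak urq hbwge
Hunk 6: at line 3 remove [jpzei,znt] add [vmcfu] -> 9 lines: awbd qkoxo razft tgj vmcfu lhv lzak urq hbwge
Final line count: 9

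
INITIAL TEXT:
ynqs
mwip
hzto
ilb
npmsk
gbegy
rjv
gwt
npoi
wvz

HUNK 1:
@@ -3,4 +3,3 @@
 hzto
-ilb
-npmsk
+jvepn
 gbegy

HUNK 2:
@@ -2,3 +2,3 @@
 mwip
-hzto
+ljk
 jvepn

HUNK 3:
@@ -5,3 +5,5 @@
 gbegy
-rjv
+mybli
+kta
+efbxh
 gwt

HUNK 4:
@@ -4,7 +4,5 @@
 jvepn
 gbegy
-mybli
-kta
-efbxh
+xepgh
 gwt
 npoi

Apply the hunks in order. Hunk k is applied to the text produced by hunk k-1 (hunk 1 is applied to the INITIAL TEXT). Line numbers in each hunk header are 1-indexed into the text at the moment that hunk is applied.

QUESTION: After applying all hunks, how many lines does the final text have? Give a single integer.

Answer: 9

Derivation:
Hunk 1: at line 3 remove [ilb,npmsk] add [jvepn] -> 9 lines: ynqs mwip hzto jvepn gbegy rjv gwt npoi wvz
Hunk 2: at line 2 remove [hzto] add [ljk] -> 9 lines: ynqs mwip ljk jvepn gbegy rjv gwt npoi wvz
Hunk 3: at line 5 remove [rjv] add [mybli,kta,efbxh] -> 11 lines: ynqs mwip ljk jvepn gbegy mybli kta efbxh gwt npoi wvz
Hunk 4: at line 4 remove [mybli,kta,efbxh] add [xepgh] -> 9 lines: ynqs mwip ljk jvepn gbegy xepgh gwt npoi wvz
Final line count: 9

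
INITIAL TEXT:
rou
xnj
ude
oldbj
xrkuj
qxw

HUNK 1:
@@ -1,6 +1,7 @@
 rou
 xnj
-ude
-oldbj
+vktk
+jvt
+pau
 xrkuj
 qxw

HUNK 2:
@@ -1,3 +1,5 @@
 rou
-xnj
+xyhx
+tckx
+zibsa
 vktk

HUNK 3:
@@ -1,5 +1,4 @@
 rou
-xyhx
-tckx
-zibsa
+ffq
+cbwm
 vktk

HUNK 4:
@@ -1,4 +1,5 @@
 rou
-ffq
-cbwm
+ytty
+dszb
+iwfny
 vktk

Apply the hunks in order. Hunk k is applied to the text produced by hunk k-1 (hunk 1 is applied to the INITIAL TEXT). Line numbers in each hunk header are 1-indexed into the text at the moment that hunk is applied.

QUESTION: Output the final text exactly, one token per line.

Hunk 1: at line 1 remove [ude,oldbj] add [vktk,jvt,pau] -> 7 lines: rou xnj vktk jvt pau xrkuj qxw
Hunk 2: at line 1 remove [xnj] add [xyhx,tckx,zibsa] -> 9 lines: rou xyhx tckx zibsa vktk jvt pau xrkuj qxw
Hunk 3: at line 1 remove [xyhx,tckx,zibsa] add [ffq,cbwm] -> 8 lines: rou ffq cbwm vktk jvt pau xrkuj qxw
Hunk 4: at line 1 remove [ffq,cbwm] add [ytty,dszb,iwfny] -> 9 lines: rou ytty dszb iwfny vktk jvt pau xrkuj qxw

Answer: rou
ytty
dszb
iwfny
vktk
jvt
pau
xrkuj
qxw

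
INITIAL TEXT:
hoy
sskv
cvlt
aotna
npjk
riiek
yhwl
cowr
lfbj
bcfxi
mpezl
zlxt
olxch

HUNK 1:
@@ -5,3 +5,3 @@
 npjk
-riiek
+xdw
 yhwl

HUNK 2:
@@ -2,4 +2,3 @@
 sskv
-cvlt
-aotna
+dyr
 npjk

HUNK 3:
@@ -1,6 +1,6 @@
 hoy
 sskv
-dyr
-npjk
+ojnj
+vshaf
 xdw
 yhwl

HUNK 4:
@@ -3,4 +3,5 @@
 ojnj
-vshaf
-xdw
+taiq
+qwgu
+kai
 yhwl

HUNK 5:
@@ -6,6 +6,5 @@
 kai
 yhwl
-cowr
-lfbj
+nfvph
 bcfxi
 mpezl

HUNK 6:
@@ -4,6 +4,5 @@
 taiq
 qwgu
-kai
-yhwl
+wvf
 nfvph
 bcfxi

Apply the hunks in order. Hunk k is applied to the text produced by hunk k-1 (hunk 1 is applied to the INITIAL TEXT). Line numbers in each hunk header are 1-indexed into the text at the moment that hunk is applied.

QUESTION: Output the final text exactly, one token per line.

Hunk 1: at line 5 remove [riiek] add [xdw] -> 13 lines: hoy sskv cvlt aotna npjk xdw yhwl cowr lfbj bcfxi mpezl zlxt olxch
Hunk 2: at line 2 remove [cvlt,aotna] add [dyr] -> 12 lines: hoy sskv dyr npjk xdw yhwl cowr lfbj bcfxi mpezl zlxt olxch
Hunk 3: at line 1 remove [dyr,npjk] add [ojnj,vshaf] -> 12 lines: hoy sskv ojnj vshaf xdw yhwl cowr lfbj bcfxi mpezl zlxt olxch
Hunk 4: at line 3 remove [vshaf,xdw] add [taiq,qwgu,kai] -> 13 lines: hoy sskv ojnj taiq qwgu kai yhwl cowr lfbj bcfxi mpezl zlxt olxch
Hunk 5: at line 6 remove [cowr,lfbj] add [nfvph] -> 12 lines: hoy sskv ojnj taiq qwgu kai yhwl nfvph bcfxi mpezl zlxt olxch
Hunk 6: at line 4 remove [kai,yhwl] add [wvf] -> 11 lines: hoy sskv ojnj taiq qwgu wvf nfvph bcfxi mpezl zlxt olxch

Answer: hoy
sskv
ojnj
taiq
qwgu
wvf
nfvph
bcfxi
mpezl
zlxt
olxch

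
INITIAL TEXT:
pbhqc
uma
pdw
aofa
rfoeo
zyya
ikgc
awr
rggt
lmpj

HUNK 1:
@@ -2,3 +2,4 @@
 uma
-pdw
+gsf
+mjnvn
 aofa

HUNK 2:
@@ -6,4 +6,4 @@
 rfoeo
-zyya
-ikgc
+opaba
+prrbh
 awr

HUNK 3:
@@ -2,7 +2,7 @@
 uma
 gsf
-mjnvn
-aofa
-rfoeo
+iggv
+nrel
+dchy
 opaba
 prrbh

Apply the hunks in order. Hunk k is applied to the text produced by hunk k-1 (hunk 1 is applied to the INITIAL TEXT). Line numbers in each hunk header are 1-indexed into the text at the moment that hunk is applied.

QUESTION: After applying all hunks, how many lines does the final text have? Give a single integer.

Answer: 11

Derivation:
Hunk 1: at line 2 remove [pdw] add [gsf,mjnvn] -> 11 lines: pbhqc uma gsf mjnvn aofa rfoeo zyya ikgc awr rggt lmpj
Hunk 2: at line 6 remove [zyya,ikgc] add [opaba,prrbh] -> 11 lines: pbhqc uma gsf mjnvn aofa rfoeo opaba prrbh awr rggt lmpj
Hunk 3: at line 2 remove [mjnvn,aofa,rfoeo] add [iggv,nrel,dchy] -> 11 lines: pbhqc uma gsf iggv nrel dchy opaba prrbh awr rggt lmpj
Final line count: 11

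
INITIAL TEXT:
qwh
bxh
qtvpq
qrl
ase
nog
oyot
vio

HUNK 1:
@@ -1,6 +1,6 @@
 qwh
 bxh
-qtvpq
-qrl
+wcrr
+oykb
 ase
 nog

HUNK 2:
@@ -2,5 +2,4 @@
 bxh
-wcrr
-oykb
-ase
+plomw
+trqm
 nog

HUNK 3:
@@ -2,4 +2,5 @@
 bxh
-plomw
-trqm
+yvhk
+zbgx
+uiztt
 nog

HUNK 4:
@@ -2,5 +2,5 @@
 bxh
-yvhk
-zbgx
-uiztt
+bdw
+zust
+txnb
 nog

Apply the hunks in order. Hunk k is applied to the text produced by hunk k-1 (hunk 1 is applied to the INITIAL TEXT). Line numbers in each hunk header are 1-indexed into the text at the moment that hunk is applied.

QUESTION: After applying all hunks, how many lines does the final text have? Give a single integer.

Answer: 8

Derivation:
Hunk 1: at line 1 remove [qtvpq,qrl] add [wcrr,oykb] -> 8 lines: qwh bxh wcrr oykb ase nog oyot vio
Hunk 2: at line 2 remove [wcrr,oykb,ase] add [plomw,trqm] -> 7 lines: qwh bxh plomw trqm nog oyot vio
Hunk 3: at line 2 remove [plomw,trqm] add [yvhk,zbgx,uiztt] -> 8 lines: qwh bxh yvhk zbgx uiztt nog oyot vio
Hunk 4: at line 2 remove [yvhk,zbgx,uiztt] add [bdw,zust,txnb] -> 8 lines: qwh bxh bdw zust txnb nog oyot vio
Final line count: 8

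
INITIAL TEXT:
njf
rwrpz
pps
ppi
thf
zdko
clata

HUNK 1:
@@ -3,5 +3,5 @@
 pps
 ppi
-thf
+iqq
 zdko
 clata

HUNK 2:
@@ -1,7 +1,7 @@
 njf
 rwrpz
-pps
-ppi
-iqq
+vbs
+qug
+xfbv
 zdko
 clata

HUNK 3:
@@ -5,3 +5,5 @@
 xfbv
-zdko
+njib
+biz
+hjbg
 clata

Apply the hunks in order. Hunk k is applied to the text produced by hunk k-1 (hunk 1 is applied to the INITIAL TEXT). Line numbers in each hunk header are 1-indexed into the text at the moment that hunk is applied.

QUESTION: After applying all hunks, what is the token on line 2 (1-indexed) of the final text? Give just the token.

Hunk 1: at line 3 remove [thf] add [iqq] -> 7 lines: njf rwrpz pps ppi iqq zdko clata
Hunk 2: at line 1 remove [pps,ppi,iqq] add [vbs,qug,xfbv] -> 7 lines: njf rwrpz vbs qug xfbv zdko clata
Hunk 3: at line 5 remove [zdko] add [njib,biz,hjbg] -> 9 lines: njf rwrpz vbs qug xfbv njib biz hjbg clata
Final line 2: rwrpz

Answer: rwrpz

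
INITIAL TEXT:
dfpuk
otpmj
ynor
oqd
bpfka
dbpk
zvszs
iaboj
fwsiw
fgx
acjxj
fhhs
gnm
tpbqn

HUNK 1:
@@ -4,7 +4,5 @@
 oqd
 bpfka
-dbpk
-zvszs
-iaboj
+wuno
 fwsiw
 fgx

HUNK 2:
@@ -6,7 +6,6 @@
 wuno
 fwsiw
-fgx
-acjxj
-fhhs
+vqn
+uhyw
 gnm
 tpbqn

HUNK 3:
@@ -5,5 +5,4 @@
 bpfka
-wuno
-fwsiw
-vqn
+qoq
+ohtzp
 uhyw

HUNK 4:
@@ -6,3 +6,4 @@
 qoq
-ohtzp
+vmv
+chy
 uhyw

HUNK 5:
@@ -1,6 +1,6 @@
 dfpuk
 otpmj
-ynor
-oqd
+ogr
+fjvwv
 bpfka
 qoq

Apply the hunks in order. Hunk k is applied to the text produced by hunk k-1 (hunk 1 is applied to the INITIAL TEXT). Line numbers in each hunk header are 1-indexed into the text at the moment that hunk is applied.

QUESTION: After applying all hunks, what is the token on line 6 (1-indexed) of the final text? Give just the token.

Hunk 1: at line 4 remove [dbpk,zvszs,iaboj] add [wuno] -> 12 lines: dfpuk otpmj ynor oqd bpfka wuno fwsiw fgx acjxj fhhs gnm tpbqn
Hunk 2: at line 6 remove [fgx,acjxj,fhhs] add [vqn,uhyw] -> 11 lines: dfpuk otpmj ynor oqd bpfka wuno fwsiw vqn uhyw gnm tpbqn
Hunk 3: at line 5 remove [wuno,fwsiw,vqn] add [qoq,ohtzp] -> 10 lines: dfpuk otpmj ynor oqd bpfka qoq ohtzp uhyw gnm tpbqn
Hunk 4: at line 6 remove [ohtzp] add [vmv,chy] -> 11 lines: dfpuk otpmj ynor oqd bpfka qoq vmv chy uhyw gnm tpbqn
Hunk 5: at line 1 remove [ynor,oqd] add [ogr,fjvwv] -> 11 lines: dfpuk otpmj ogr fjvwv bpfka qoq vmv chy uhyw gnm tpbqn
Final line 6: qoq

Answer: qoq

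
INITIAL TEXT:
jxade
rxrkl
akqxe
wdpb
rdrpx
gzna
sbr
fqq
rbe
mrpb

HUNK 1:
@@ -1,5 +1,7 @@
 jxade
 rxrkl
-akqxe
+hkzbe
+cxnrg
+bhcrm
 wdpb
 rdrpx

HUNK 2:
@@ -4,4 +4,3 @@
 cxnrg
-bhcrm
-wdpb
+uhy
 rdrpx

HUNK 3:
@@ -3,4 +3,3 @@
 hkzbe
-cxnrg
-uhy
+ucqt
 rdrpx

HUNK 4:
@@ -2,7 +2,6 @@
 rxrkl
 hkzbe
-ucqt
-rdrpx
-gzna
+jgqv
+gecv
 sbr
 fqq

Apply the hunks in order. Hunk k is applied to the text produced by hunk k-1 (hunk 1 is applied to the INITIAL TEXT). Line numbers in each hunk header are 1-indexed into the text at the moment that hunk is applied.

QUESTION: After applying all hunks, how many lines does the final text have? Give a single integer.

Answer: 9

Derivation:
Hunk 1: at line 1 remove [akqxe] add [hkzbe,cxnrg,bhcrm] -> 12 lines: jxade rxrkl hkzbe cxnrg bhcrm wdpb rdrpx gzna sbr fqq rbe mrpb
Hunk 2: at line 4 remove [bhcrm,wdpb] add [uhy] -> 11 lines: jxade rxrkl hkzbe cxnrg uhy rdrpx gzna sbr fqq rbe mrpb
Hunk 3: at line 3 remove [cxnrg,uhy] add [ucqt] -> 10 lines: jxade rxrkl hkzbe ucqt rdrpx gzna sbr fqq rbe mrpb
Hunk 4: at line 2 remove [ucqt,rdrpx,gzna] add [jgqv,gecv] -> 9 lines: jxade rxrkl hkzbe jgqv gecv sbr fqq rbe mrpb
Final line count: 9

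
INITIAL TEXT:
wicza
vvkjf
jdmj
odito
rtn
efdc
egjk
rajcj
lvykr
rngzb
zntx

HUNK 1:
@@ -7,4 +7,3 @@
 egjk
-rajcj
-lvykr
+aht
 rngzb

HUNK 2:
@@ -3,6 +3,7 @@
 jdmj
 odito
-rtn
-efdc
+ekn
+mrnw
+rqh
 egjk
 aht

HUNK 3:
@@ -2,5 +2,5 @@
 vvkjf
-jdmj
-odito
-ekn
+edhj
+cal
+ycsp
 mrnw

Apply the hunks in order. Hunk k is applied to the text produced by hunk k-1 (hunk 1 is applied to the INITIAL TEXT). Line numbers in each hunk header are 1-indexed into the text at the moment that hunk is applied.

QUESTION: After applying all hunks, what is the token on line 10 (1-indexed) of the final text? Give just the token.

Answer: rngzb

Derivation:
Hunk 1: at line 7 remove [rajcj,lvykr] add [aht] -> 10 lines: wicza vvkjf jdmj odito rtn efdc egjk aht rngzb zntx
Hunk 2: at line 3 remove [rtn,efdc] add [ekn,mrnw,rqh] -> 11 lines: wicza vvkjf jdmj odito ekn mrnw rqh egjk aht rngzb zntx
Hunk 3: at line 2 remove [jdmj,odito,ekn] add [edhj,cal,ycsp] -> 11 lines: wicza vvkjf edhj cal ycsp mrnw rqh egjk aht rngzb zntx
Final line 10: rngzb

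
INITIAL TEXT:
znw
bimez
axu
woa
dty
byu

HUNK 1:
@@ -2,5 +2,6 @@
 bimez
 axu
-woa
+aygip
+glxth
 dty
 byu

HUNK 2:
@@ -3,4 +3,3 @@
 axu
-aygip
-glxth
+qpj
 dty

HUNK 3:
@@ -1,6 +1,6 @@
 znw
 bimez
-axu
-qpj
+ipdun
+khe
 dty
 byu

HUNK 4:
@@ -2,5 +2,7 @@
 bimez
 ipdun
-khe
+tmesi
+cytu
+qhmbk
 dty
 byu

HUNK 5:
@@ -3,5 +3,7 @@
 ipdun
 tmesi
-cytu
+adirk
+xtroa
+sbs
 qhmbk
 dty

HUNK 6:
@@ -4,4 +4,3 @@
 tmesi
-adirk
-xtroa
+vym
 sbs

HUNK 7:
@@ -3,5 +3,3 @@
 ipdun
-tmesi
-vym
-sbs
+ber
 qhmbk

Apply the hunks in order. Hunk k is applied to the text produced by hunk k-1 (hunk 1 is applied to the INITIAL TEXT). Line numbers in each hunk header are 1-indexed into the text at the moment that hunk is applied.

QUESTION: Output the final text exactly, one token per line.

Answer: znw
bimez
ipdun
ber
qhmbk
dty
byu

Derivation:
Hunk 1: at line 2 remove [woa] add [aygip,glxth] -> 7 lines: znw bimez axu aygip glxth dty byu
Hunk 2: at line 3 remove [aygip,glxth] add [qpj] -> 6 lines: znw bimez axu qpj dty byu
Hunk 3: at line 1 remove [axu,qpj] add [ipdun,khe] -> 6 lines: znw bimez ipdun khe dty byu
Hunk 4: at line 2 remove [khe] add [tmesi,cytu,qhmbk] -> 8 lines: znw bimez ipdun tmesi cytu qhmbk dty byu
Hunk 5: at line 3 remove [cytu] add [adirk,xtroa,sbs] -> 10 lines: znw bimez ipdun tmesi adirk xtroa sbs qhmbk dty byu
Hunk 6: at line 4 remove [adirk,xtroa] add [vym] -> 9 lines: znw bimez ipdun tmesi vym sbs qhmbk dty byu
Hunk 7: at line 3 remove [tmesi,vym,sbs] add [ber] -> 7 lines: znw bimez ipdun ber qhmbk dty byu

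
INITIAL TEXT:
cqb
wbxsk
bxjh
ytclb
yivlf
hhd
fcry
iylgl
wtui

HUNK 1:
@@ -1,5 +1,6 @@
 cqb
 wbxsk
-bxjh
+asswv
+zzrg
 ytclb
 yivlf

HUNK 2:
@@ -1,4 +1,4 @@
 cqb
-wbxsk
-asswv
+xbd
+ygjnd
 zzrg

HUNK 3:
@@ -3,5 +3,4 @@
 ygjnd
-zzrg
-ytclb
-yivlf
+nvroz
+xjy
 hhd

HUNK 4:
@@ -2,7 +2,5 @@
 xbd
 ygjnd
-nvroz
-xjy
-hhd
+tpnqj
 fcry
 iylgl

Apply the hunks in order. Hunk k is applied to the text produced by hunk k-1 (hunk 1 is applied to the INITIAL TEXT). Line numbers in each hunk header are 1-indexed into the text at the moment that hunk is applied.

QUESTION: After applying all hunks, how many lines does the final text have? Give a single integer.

Hunk 1: at line 1 remove [bxjh] add [asswv,zzrg] -> 10 lines: cqb wbxsk asswv zzrg ytclb yivlf hhd fcry iylgl wtui
Hunk 2: at line 1 remove [wbxsk,asswv] add [xbd,ygjnd] -> 10 lines: cqb xbd ygjnd zzrg ytclb yivlf hhd fcry iylgl wtui
Hunk 3: at line 3 remove [zzrg,ytclb,yivlf] add [nvroz,xjy] -> 9 lines: cqb xbd ygjnd nvroz xjy hhd fcry iylgl wtui
Hunk 4: at line 2 remove [nvroz,xjy,hhd] add [tpnqj] -> 7 lines: cqb xbd ygjnd tpnqj fcry iylgl wtui
Final line count: 7

Answer: 7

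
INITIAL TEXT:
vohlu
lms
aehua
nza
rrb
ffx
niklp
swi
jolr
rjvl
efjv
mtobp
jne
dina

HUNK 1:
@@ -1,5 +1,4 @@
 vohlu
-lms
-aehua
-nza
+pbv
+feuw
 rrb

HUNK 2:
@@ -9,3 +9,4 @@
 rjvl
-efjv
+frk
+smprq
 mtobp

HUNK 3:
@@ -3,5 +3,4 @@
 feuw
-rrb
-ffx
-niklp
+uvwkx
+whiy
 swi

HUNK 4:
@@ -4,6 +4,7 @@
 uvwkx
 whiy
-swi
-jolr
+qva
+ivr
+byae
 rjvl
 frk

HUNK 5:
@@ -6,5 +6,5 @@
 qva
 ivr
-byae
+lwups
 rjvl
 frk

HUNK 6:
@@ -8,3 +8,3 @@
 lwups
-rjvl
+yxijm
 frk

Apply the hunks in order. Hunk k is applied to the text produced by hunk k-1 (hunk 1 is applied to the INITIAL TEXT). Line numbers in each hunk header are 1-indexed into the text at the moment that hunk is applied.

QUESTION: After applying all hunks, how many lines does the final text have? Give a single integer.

Hunk 1: at line 1 remove [lms,aehua,nza] add [pbv,feuw] -> 13 lines: vohlu pbv feuw rrb ffx niklp swi jolr rjvl efjv mtobp jne dina
Hunk 2: at line 9 remove [efjv] add [frk,smprq] -> 14 lines: vohlu pbv feuw rrb ffx niklp swi jolr rjvl frk smprq mtobp jne dina
Hunk 3: at line 3 remove [rrb,ffx,niklp] add [uvwkx,whiy] -> 13 lines: vohlu pbv feuw uvwkx whiy swi jolr rjvl frk smprq mtobp jne dina
Hunk 4: at line 4 remove [swi,jolr] add [qva,ivr,byae] -> 14 lines: vohlu pbv feuw uvwkx whiy qva ivr byae rjvl frk smprq mtobp jne dina
Hunk 5: at line 6 remove [byae] add [lwups] -> 14 lines: vohlu pbv feuw uvwkx whiy qva ivr lwups rjvl frk smprq mtobp jne dina
Hunk 6: at line 8 remove [rjvl] add [yxijm] -> 14 lines: vohlu pbv feuw uvwkx whiy qva ivr lwups yxijm frk smprq mtobp jne dina
Final line count: 14

Answer: 14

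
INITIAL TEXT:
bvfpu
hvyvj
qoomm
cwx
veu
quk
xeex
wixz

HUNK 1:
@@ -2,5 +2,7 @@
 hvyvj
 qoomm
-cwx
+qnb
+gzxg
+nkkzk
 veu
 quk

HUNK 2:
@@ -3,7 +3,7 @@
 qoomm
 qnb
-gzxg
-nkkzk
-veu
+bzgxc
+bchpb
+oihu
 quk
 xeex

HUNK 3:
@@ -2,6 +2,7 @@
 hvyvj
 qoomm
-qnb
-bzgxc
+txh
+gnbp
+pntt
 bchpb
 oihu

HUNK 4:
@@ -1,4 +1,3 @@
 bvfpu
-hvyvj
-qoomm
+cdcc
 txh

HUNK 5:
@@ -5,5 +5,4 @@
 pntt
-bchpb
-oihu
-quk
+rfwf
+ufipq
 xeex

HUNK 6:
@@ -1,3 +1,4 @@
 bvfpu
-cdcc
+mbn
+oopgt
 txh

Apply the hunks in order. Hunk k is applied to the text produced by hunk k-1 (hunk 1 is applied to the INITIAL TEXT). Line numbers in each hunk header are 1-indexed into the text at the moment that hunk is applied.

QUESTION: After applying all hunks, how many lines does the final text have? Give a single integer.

Hunk 1: at line 2 remove [cwx] add [qnb,gzxg,nkkzk] -> 10 lines: bvfpu hvyvj qoomm qnb gzxg nkkzk veu quk xeex wixz
Hunk 2: at line 3 remove [gzxg,nkkzk,veu] add [bzgxc,bchpb,oihu] -> 10 lines: bvfpu hvyvj qoomm qnb bzgxc bchpb oihu quk xeex wixz
Hunk 3: at line 2 remove [qnb,bzgxc] add [txh,gnbp,pntt] -> 11 lines: bvfpu hvyvj qoomm txh gnbp pntt bchpb oihu quk xeex wixz
Hunk 4: at line 1 remove [hvyvj,qoomm] add [cdcc] -> 10 lines: bvfpu cdcc txh gnbp pntt bchpb oihu quk xeex wixz
Hunk 5: at line 5 remove [bchpb,oihu,quk] add [rfwf,ufipq] -> 9 lines: bvfpu cdcc txh gnbp pntt rfwf ufipq xeex wixz
Hunk 6: at line 1 remove [cdcc] add [mbn,oopgt] -> 10 lines: bvfpu mbn oopgt txh gnbp pntt rfwf ufipq xeex wixz
Final line count: 10

Answer: 10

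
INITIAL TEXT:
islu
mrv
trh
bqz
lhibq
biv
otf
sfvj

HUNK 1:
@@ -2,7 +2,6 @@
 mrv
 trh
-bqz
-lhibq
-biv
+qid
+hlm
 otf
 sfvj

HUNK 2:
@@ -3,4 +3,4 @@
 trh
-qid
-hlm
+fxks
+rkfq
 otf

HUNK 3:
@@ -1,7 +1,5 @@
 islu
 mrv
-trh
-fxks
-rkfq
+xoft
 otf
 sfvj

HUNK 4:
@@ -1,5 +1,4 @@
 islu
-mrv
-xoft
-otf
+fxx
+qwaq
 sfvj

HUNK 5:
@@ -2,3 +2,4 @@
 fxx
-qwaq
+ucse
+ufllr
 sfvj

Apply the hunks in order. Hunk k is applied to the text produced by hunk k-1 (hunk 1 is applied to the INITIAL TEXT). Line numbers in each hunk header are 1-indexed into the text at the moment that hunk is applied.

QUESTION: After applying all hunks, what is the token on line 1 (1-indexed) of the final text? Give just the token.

Hunk 1: at line 2 remove [bqz,lhibq,biv] add [qid,hlm] -> 7 lines: islu mrv trh qid hlm otf sfvj
Hunk 2: at line 3 remove [qid,hlm] add [fxks,rkfq] -> 7 lines: islu mrv trh fxks rkfq otf sfvj
Hunk 3: at line 1 remove [trh,fxks,rkfq] add [xoft] -> 5 lines: islu mrv xoft otf sfvj
Hunk 4: at line 1 remove [mrv,xoft,otf] add [fxx,qwaq] -> 4 lines: islu fxx qwaq sfvj
Hunk 5: at line 2 remove [qwaq] add [ucse,ufllr] -> 5 lines: islu fxx ucse ufllr sfvj
Final line 1: islu

Answer: islu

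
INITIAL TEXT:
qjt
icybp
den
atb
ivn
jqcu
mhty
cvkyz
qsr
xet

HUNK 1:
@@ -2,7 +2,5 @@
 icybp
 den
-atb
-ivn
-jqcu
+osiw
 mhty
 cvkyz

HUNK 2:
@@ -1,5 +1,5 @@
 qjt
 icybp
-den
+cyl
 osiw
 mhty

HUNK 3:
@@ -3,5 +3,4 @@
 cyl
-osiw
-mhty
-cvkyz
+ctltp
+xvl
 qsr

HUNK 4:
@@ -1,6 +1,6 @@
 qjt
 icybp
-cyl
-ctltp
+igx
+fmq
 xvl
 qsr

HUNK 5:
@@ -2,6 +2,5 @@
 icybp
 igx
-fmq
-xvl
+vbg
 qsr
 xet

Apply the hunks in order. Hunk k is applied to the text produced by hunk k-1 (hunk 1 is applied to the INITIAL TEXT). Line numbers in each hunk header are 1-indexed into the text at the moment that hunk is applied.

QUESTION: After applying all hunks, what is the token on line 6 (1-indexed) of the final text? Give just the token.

Hunk 1: at line 2 remove [atb,ivn,jqcu] add [osiw] -> 8 lines: qjt icybp den osiw mhty cvkyz qsr xet
Hunk 2: at line 1 remove [den] add [cyl] -> 8 lines: qjt icybp cyl osiw mhty cvkyz qsr xet
Hunk 3: at line 3 remove [osiw,mhty,cvkyz] add [ctltp,xvl] -> 7 lines: qjt icybp cyl ctltp xvl qsr xet
Hunk 4: at line 1 remove [cyl,ctltp] add [igx,fmq] -> 7 lines: qjt icybp igx fmq xvl qsr xet
Hunk 5: at line 2 remove [fmq,xvl] add [vbg] -> 6 lines: qjt icybp igx vbg qsr xet
Final line 6: xet

Answer: xet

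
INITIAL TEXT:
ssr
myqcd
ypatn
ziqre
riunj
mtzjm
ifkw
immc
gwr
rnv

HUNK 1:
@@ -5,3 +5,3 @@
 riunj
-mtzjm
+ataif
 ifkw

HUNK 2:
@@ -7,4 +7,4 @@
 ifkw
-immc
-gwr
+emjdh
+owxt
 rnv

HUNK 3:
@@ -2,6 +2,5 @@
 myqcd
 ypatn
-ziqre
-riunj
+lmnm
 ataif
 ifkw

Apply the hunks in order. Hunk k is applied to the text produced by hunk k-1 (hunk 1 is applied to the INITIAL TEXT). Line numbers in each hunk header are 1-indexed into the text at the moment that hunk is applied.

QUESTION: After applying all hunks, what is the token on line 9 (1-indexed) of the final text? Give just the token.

Hunk 1: at line 5 remove [mtzjm] add [ataif] -> 10 lines: ssr myqcd ypatn ziqre riunj ataif ifkw immc gwr rnv
Hunk 2: at line 7 remove [immc,gwr] add [emjdh,owxt] -> 10 lines: ssr myqcd ypatn ziqre riunj ataif ifkw emjdh owxt rnv
Hunk 3: at line 2 remove [ziqre,riunj] add [lmnm] -> 9 lines: ssr myqcd ypatn lmnm ataif ifkw emjdh owxt rnv
Final line 9: rnv

Answer: rnv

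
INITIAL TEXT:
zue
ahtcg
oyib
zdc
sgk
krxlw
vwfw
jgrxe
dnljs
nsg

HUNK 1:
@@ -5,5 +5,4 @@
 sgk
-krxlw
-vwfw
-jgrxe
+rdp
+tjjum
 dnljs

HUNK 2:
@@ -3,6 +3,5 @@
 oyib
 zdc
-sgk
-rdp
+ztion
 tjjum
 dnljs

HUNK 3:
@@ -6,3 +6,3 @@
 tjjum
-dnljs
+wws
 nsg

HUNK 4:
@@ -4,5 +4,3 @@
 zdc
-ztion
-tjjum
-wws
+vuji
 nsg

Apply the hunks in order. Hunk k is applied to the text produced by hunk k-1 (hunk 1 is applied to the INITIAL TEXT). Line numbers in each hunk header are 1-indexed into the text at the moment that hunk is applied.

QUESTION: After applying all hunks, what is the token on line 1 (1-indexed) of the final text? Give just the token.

Hunk 1: at line 5 remove [krxlw,vwfw,jgrxe] add [rdp,tjjum] -> 9 lines: zue ahtcg oyib zdc sgk rdp tjjum dnljs nsg
Hunk 2: at line 3 remove [sgk,rdp] add [ztion] -> 8 lines: zue ahtcg oyib zdc ztion tjjum dnljs nsg
Hunk 3: at line 6 remove [dnljs] add [wws] -> 8 lines: zue ahtcg oyib zdc ztion tjjum wws nsg
Hunk 4: at line 4 remove [ztion,tjjum,wws] add [vuji] -> 6 lines: zue ahtcg oyib zdc vuji nsg
Final line 1: zue

Answer: zue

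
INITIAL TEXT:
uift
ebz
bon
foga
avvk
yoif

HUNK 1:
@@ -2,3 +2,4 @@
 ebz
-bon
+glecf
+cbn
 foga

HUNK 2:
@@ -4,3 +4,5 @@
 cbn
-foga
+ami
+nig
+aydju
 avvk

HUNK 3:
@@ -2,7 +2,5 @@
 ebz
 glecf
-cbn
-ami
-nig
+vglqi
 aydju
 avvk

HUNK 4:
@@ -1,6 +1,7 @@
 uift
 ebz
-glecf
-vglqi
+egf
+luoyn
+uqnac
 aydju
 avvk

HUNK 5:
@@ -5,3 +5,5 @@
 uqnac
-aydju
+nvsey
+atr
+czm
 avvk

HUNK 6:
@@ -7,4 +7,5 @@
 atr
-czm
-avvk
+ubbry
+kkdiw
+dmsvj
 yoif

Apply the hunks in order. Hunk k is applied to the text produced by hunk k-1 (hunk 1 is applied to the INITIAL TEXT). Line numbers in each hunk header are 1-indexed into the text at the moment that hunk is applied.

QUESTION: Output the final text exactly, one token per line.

Answer: uift
ebz
egf
luoyn
uqnac
nvsey
atr
ubbry
kkdiw
dmsvj
yoif

Derivation:
Hunk 1: at line 2 remove [bon] add [glecf,cbn] -> 7 lines: uift ebz glecf cbn foga avvk yoif
Hunk 2: at line 4 remove [foga] add [ami,nig,aydju] -> 9 lines: uift ebz glecf cbn ami nig aydju avvk yoif
Hunk 3: at line 2 remove [cbn,ami,nig] add [vglqi] -> 7 lines: uift ebz glecf vglqi aydju avvk yoif
Hunk 4: at line 1 remove [glecf,vglqi] add [egf,luoyn,uqnac] -> 8 lines: uift ebz egf luoyn uqnac aydju avvk yoif
Hunk 5: at line 5 remove [aydju] add [nvsey,atr,czm] -> 10 lines: uift ebz egf luoyn uqnac nvsey atr czm avvk yoif
Hunk 6: at line 7 remove [czm,avvk] add [ubbry,kkdiw,dmsvj] -> 11 lines: uift ebz egf luoyn uqnac nvsey atr ubbry kkdiw dmsvj yoif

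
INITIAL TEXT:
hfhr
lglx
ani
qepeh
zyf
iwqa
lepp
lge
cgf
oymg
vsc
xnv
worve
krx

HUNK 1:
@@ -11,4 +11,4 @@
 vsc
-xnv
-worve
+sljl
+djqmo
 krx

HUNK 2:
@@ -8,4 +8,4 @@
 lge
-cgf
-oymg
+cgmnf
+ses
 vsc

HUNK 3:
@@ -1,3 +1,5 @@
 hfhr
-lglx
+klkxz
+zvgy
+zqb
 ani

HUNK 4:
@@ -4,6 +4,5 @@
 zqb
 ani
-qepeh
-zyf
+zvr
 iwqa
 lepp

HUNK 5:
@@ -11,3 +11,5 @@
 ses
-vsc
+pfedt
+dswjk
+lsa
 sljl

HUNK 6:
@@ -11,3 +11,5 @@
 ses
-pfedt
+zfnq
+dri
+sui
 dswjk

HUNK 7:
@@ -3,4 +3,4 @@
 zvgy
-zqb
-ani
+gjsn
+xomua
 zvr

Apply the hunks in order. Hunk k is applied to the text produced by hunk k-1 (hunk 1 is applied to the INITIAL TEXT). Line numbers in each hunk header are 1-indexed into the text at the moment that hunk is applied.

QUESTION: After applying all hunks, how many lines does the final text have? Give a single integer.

Hunk 1: at line 11 remove [xnv,worve] add [sljl,djqmo] -> 14 lines: hfhr lglx ani qepeh zyf iwqa lepp lge cgf oymg vsc sljl djqmo krx
Hunk 2: at line 8 remove [cgf,oymg] add [cgmnf,ses] -> 14 lines: hfhr lglx ani qepeh zyf iwqa lepp lge cgmnf ses vsc sljl djqmo krx
Hunk 3: at line 1 remove [lglx] add [klkxz,zvgy,zqb] -> 16 lines: hfhr klkxz zvgy zqb ani qepeh zyf iwqa lepp lge cgmnf ses vsc sljl djqmo krx
Hunk 4: at line 4 remove [qepeh,zyf] add [zvr] -> 15 lines: hfhr klkxz zvgy zqb ani zvr iwqa lepp lge cgmnf ses vsc sljl djqmo krx
Hunk 5: at line 11 remove [vsc] add [pfedt,dswjk,lsa] -> 17 lines: hfhr klkxz zvgy zqb ani zvr iwqa lepp lge cgmnf ses pfedt dswjk lsa sljl djqmo krx
Hunk 6: at line 11 remove [pfedt] add [zfnq,dri,sui] -> 19 lines: hfhr klkxz zvgy zqb ani zvr iwqa lepp lge cgmnf ses zfnq dri sui dswjk lsa sljl djqmo krx
Hunk 7: at line 3 remove [zqb,ani] add [gjsn,xomua] -> 19 lines: hfhr klkxz zvgy gjsn xomua zvr iwqa lepp lge cgmnf ses zfnq dri sui dswjk lsa sljl djqmo krx
Final line count: 19

Answer: 19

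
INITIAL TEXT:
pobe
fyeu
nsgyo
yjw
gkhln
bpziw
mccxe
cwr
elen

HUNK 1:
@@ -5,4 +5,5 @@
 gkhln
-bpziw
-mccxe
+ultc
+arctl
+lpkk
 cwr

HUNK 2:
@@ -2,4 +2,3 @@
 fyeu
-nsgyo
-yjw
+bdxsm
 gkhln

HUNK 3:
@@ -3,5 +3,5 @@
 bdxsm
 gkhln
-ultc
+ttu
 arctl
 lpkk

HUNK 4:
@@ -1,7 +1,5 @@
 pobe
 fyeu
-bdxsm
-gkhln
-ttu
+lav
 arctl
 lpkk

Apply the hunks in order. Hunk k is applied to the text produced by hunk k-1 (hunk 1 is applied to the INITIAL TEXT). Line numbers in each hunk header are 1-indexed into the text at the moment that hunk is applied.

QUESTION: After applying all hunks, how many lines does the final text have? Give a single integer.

Hunk 1: at line 5 remove [bpziw,mccxe] add [ultc,arctl,lpkk] -> 10 lines: pobe fyeu nsgyo yjw gkhln ultc arctl lpkk cwr elen
Hunk 2: at line 2 remove [nsgyo,yjw] add [bdxsm] -> 9 lines: pobe fyeu bdxsm gkhln ultc arctl lpkk cwr elen
Hunk 3: at line 3 remove [ultc] add [ttu] -> 9 lines: pobe fyeu bdxsm gkhln ttu arctl lpkk cwr elen
Hunk 4: at line 1 remove [bdxsm,gkhln,ttu] add [lav] -> 7 lines: pobe fyeu lav arctl lpkk cwr elen
Final line count: 7

Answer: 7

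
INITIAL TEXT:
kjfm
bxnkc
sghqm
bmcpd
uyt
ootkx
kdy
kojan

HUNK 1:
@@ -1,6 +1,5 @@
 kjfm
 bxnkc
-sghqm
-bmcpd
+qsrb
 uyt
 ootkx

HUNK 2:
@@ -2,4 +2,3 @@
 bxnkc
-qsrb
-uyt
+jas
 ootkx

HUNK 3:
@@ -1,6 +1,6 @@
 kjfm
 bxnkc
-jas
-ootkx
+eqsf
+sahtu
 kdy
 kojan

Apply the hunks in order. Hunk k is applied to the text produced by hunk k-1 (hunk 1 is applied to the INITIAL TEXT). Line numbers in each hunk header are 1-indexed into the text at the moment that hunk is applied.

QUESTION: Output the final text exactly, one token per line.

Answer: kjfm
bxnkc
eqsf
sahtu
kdy
kojan

Derivation:
Hunk 1: at line 1 remove [sghqm,bmcpd] add [qsrb] -> 7 lines: kjfm bxnkc qsrb uyt ootkx kdy kojan
Hunk 2: at line 2 remove [qsrb,uyt] add [jas] -> 6 lines: kjfm bxnkc jas ootkx kdy kojan
Hunk 3: at line 1 remove [jas,ootkx] add [eqsf,sahtu] -> 6 lines: kjfm bxnkc eqsf sahtu kdy kojan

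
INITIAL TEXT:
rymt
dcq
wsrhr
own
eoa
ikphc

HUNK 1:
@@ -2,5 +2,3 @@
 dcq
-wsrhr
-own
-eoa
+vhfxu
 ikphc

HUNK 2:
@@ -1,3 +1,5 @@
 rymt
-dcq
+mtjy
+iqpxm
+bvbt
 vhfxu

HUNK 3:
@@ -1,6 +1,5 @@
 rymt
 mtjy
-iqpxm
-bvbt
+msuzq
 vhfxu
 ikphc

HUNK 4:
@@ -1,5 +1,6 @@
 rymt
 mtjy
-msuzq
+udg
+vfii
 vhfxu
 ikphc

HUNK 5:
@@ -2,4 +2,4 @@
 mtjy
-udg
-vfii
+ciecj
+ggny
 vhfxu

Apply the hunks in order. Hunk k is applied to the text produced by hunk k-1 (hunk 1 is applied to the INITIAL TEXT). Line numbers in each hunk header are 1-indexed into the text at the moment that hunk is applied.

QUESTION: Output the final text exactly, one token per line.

Answer: rymt
mtjy
ciecj
ggny
vhfxu
ikphc

Derivation:
Hunk 1: at line 2 remove [wsrhr,own,eoa] add [vhfxu] -> 4 lines: rymt dcq vhfxu ikphc
Hunk 2: at line 1 remove [dcq] add [mtjy,iqpxm,bvbt] -> 6 lines: rymt mtjy iqpxm bvbt vhfxu ikphc
Hunk 3: at line 1 remove [iqpxm,bvbt] add [msuzq] -> 5 lines: rymt mtjy msuzq vhfxu ikphc
Hunk 4: at line 1 remove [msuzq] add [udg,vfii] -> 6 lines: rymt mtjy udg vfii vhfxu ikphc
Hunk 5: at line 2 remove [udg,vfii] add [ciecj,ggny] -> 6 lines: rymt mtjy ciecj ggny vhfxu ikphc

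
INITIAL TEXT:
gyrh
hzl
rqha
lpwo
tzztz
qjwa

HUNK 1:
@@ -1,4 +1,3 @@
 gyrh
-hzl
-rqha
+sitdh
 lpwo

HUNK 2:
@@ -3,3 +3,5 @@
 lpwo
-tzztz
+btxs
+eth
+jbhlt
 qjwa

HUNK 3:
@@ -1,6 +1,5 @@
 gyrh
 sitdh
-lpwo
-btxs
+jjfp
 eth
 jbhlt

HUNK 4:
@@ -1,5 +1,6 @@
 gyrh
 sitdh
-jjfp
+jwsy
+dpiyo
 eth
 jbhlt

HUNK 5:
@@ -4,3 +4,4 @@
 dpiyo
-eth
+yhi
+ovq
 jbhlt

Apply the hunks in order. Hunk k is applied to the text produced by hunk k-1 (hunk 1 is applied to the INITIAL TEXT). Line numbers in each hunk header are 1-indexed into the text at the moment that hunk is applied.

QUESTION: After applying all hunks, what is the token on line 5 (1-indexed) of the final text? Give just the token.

Answer: yhi

Derivation:
Hunk 1: at line 1 remove [hzl,rqha] add [sitdh] -> 5 lines: gyrh sitdh lpwo tzztz qjwa
Hunk 2: at line 3 remove [tzztz] add [btxs,eth,jbhlt] -> 7 lines: gyrh sitdh lpwo btxs eth jbhlt qjwa
Hunk 3: at line 1 remove [lpwo,btxs] add [jjfp] -> 6 lines: gyrh sitdh jjfp eth jbhlt qjwa
Hunk 4: at line 1 remove [jjfp] add [jwsy,dpiyo] -> 7 lines: gyrh sitdh jwsy dpiyo eth jbhlt qjwa
Hunk 5: at line 4 remove [eth] add [yhi,ovq] -> 8 lines: gyrh sitdh jwsy dpiyo yhi ovq jbhlt qjwa
Final line 5: yhi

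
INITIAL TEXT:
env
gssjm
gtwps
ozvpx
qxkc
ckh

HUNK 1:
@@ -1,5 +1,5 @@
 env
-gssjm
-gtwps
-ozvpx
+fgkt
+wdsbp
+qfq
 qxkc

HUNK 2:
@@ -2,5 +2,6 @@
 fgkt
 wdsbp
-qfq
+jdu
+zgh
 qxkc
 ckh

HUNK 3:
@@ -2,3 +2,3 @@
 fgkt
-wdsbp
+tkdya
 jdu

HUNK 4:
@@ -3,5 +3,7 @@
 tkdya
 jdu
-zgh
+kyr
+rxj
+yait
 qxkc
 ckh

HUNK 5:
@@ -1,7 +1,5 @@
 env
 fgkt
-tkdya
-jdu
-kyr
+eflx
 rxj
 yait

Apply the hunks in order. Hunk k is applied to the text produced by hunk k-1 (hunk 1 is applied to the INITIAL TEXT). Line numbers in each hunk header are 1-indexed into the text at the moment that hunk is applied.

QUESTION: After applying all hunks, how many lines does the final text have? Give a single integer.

Answer: 7

Derivation:
Hunk 1: at line 1 remove [gssjm,gtwps,ozvpx] add [fgkt,wdsbp,qfq] -> 6 lines: env fgkt wdsbp qfq qxkc ckh
Hunk 2: at line 2 remove [qfq] add [jdu,zgh] -> 7 lines: env fgkt wdsbp jdu zgh qxkc ckh
Hunk 3: at line 2 remove [wdsbp] add [tkdya] -> 7 lines: env fgkt tkdya jdu zgh qxkc ckh
Hunk 4: at line 3 remove [zgh] add [kyr,rxj,yait] -> 9 lines: env fgkt tkdya jdu kyr rxj yait qxkc ckh
Hunk 5: at line 1 remove [tkdya,jdu,kyr] add [eflx] -> 7 lines: env fgkt eflx rxj yait qxkc ckh
Final line count: 7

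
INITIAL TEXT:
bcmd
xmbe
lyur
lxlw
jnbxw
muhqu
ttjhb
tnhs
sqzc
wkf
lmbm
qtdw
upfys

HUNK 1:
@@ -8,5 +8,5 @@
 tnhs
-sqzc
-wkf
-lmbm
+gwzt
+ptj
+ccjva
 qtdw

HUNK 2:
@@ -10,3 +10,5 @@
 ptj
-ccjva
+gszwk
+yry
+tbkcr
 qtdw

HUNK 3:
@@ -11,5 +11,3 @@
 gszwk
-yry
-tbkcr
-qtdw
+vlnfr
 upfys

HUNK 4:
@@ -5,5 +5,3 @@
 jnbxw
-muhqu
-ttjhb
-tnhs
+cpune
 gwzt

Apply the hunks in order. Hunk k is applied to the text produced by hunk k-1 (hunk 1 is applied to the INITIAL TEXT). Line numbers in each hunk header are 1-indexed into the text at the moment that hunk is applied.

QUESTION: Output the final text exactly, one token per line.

Hunk 1: at line 8 remove [sqzc,wkf,lmbm] add [gwzt,ptj,ccjva] -> 13 lines: bcmd xmbe lyur lxlw jnbxw muhqu ttjhb tnhs gwzt ptj ccjva qtdw upfys
Hunk 2: at line 10 remove [ccjva] add [gszwk,yry,tbkcr] -> 15 lines: bcmd xmbe lyur lxlw jnbxw muhqu ttjhb tnhs gwzt ptj gszwk yry tbkcr qtdw upfys
Hunk 3: at line 11 remove [yry,tbkcr,qtdw] add [vlnfr] -> 13 lines: bcmd xmbe lyur lxlw jnbxw muhqu ttjhb tnhs gwzt ptj gszwk vlnfr upfys
Hunk 4: at line 5 remove [muhqu,ttjhb,tnhs] add [cpune] -> 11 lines: bcmd xmbe lyur lxlw jnbxw cpune gwzt ptj gszwk vlnfr upfys

Answer: bcmd
xmbe
lyur
lxlw
jnbxw
cpune
gwzt
ptj
gszwk
vlnfr
upfys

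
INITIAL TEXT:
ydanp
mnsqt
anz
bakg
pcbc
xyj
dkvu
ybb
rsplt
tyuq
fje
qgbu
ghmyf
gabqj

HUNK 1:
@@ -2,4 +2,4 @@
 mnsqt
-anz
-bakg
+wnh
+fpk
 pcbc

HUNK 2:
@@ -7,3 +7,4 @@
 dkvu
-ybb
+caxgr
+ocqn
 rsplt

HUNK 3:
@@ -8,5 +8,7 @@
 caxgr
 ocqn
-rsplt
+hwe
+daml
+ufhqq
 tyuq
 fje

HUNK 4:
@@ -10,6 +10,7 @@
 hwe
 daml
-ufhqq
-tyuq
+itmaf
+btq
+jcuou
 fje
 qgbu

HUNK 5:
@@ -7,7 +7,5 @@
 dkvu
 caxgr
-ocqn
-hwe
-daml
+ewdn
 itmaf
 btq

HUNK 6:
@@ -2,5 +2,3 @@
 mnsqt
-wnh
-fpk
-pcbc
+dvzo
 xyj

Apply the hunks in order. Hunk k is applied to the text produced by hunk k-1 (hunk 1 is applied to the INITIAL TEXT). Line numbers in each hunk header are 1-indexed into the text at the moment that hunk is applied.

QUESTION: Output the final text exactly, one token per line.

Answer: ydanp
mnsqt
dvzo
xyj
dkvu
caxgr
ewdn
itmaf
btq
jcuou
fje
qgbu
ghmyf
gabqj

Derivation:
Hunk 1: at line 2 remove [anz,bakg] add [wnh,fpk] -> 14 lines: ydanp mnsqt wnh fpk pcbc xyj dkvu ybb rsplt tyuq fje qgbu ghmyf gabqj
Hunk 2: at line 7 remove [ybb] add [caxgr,ocqn] -> 15 lines: ydanp mnsqt wnh fpk pcbc xyj dkvu caxgr ocqn rsplt tyuq fje qgbu ghmyf gabqj
Hunk 3: at line 8 remove [rsplt] add [hwe,daml,ufhqq] -> 17 lines: ydanp mnsqt wnh fpk pcbc xyj dkvu caxgr ocqn hwe daml ufhqq tyuq fje qgbu ghmyf gabqj
Hunk 4: at line 10 remove [ufhqq,tyuq] add [itmaf,btq,jcuou] -> 18 lines: ydanp mnsqt wnh fpk pcbc xyj dkvu caxgr ocqn hwe daml itmaf btq jcuou fje qgbu ghmyf gabqj
Hunk 5: at line 7 remove [ocqn,hwe,daml] add [ewdn] -> 16 lines: ydanp mnsqt wnh fpk pcbc xyj dkvu caxgr ewdn itmaf btq jcuou fje qgbu ghmyf gabqj
Hunk 6: at line 2 remove [wnh,fpk,pcbc] add [dvzo] -> 14 lines: ydanp mnsqt dvzo xyj dkvu caxgr ewdn itmaf btq jcuou fje qgbu ghmyf gabqj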